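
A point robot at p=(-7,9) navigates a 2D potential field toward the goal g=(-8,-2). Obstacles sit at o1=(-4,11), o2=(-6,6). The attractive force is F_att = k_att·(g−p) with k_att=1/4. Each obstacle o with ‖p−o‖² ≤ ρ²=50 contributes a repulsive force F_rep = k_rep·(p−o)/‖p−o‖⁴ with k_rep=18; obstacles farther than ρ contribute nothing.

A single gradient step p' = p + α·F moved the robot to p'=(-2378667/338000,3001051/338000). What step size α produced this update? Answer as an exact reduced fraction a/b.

F_att = 1/4·(g−p) = 1/4·(-1,-11) = (-0.2500,-2.7500)
o1: d²=13 ≤ ρ²=50; F_rep = 18·(-3,-2)/13² = (-0.3195,-0.2130)
o2: d²=10 ≤ ρ²=50; F_rep = 18·(-1,3)/10² = (-0.1800,0.5400)
F = F_att + ΣF_rep = (-0.7495,-2.4230)
Δp = p'−p = (-0.0375,-0.1212); α = Δx/Fx = (-12667/338000) / (-12667/16900) = 1/20
check: Δy/Fy = (-40949/338000) / (-40949/16900) = 1/20 ✓

α = 1/20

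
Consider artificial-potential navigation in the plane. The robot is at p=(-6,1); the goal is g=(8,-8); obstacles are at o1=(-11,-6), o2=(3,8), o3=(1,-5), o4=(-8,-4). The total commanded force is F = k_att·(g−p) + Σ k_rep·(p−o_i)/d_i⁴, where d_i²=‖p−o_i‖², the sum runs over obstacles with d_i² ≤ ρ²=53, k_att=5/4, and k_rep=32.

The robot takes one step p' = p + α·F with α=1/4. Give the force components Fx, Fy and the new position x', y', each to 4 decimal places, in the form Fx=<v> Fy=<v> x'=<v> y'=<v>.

Fx=17.5761 Fy=-11.0598 x'=-1.6060 y'=-1.7649

F_att = 5/4·(g−p) = 5/4·(14,-9) = (17.5000,-11.2500)
o1: d²=74 > ρ²=53 → inactive
o2: d²=130 > ρ²=53 → inactive
o3: d²=85 > ρ²=53 → inactive
o4: d²=29 ≤ ρ²=53; F_rep = 32·(2,5)/29² = (0.0761,0.1902)
F = F_att + ΣF_rep = (17.5761,-11.0598)
p' = p + 1/4·F = (-1.6060,-1.7649)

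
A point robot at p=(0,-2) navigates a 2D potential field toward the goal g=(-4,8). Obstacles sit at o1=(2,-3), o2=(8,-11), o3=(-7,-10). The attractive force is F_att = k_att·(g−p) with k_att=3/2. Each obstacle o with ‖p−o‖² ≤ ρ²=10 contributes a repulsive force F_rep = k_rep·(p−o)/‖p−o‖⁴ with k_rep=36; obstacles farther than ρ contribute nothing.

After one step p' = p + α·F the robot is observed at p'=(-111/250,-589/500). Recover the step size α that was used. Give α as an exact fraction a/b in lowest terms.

F_att = 3/2·(g−p) = 3/2·(-4,10) = (-6.0000,15.0000)
o1: d²=5 ≤ ρ²=10; F_rep = 36·(-2,1)/5² = (-2.8800,1.4400)
o2: d²=145 > ρ²=10 → inactive
o3: d²=113 > ρ²=10 → inactive
F = F_att + ΣF_rep = (-8.8800,16.4400)
Δp = p'−p = (-0.4440,0.8220); α = Δx/Fx = (-111/250) / (-222/25) = 1/20
check: Δy/Fy = (411/500) / (411/25) = 1/20 ✓

α = 1/20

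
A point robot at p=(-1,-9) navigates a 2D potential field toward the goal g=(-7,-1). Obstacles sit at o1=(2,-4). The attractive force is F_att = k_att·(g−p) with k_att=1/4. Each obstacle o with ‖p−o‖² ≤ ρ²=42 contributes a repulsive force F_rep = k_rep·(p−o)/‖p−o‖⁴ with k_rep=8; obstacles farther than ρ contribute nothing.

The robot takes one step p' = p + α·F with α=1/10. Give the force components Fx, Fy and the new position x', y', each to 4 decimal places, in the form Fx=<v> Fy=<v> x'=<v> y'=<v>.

Fx=-1.5208 Fy=1.9654 x'=-1.1521 y'=-8.8035

F_att = 1/4·(g−p) = 1/4·(-6,8) = (-1.5000,2.0000)
o1: d²=34 ≤ ρ²=42; F_rep = 8·(-3,-5)/34² = (-0.0208,-0.0346)
F = F_att + ΣF_rep = (-1.5208,1.9654)
p' = p + 1/10·F = (-1.1521,-8.8035)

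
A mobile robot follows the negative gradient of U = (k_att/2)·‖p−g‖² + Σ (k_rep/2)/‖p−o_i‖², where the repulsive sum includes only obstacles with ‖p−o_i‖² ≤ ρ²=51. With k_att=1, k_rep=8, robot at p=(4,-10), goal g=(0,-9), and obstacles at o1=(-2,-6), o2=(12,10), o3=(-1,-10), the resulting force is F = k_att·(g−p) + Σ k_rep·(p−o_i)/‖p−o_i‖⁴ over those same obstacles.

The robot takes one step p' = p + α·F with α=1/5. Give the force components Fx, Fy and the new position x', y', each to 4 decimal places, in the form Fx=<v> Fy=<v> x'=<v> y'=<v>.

Fx=-3.9360 Fy=1.0000 x'=3.2128 y'=-9.8000

F_att = 1·(g−p) = 1·(-4,1) = (-4.0000,1.0000)
o1: d²=52 > ρ²=51 → inactive
o2: d²=464 > ρ²=51 → inactive
o3: d²=25 ≤ ρ²=51; F_rep = 8·(5,0)/25² = (0.0640,0.0000)
F = F_att + ΣF_rep = (-3.9360,1.0000)
p' = p + 1/5·F = (3.2128,-9.8000)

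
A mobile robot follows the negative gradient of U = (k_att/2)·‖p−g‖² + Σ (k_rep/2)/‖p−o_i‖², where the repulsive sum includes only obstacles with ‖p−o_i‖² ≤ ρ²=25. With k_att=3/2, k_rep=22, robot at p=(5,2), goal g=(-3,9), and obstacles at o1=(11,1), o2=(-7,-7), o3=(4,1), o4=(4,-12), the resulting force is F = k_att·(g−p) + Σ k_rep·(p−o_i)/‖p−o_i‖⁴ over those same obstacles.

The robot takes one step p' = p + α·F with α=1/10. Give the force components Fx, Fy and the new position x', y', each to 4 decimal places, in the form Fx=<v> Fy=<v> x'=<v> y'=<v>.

F_att = 3/2·(g−p) = 3/2·(-8,7) = (-12.0000,10.5000)
o1: d²=37 > ρ²=25 → inactive
o2: d²=225 > ρ²=25 → inactive
o3: d²=2 ≤ ρ²=25; F_rep = 22·(1,1)/2² = (5.5000,5.5000)
o4: d²=197 > ρ²=25 → inactive
F = F_att + ΣF_rep = (-6.5000,16.0000)
p' = p + 1/10·F = (4.3500,3.6000)

Fx=-6.5000 Fy=16.0000 x'=4.3500 y'=3.6000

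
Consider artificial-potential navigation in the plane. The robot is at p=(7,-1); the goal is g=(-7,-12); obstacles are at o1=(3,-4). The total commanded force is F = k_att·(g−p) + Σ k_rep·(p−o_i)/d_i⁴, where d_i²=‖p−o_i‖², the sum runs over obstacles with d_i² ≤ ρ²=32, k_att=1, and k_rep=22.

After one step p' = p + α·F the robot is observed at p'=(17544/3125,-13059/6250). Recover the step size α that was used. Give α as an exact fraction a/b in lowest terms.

α = 1/10

F_att = 1·(g−p) = 1·(-14,-11) = (-14.0000,-11.0000)
o1: d²=25 ≤ ρ²=32; F_rep = 22·(4,3)/25² = (0.1408,0.1056)
F = F_att + ΣF_rep = (-13.8592,-10.8944)
Δp = p'−p = (-1.3859,-1.0894); α = Δx/Fx = (-4331/3125) / (-8662/625) = 1/10
check: Δy/Fy = (-6809/6250) / (-6809/625) = 1/10 ✓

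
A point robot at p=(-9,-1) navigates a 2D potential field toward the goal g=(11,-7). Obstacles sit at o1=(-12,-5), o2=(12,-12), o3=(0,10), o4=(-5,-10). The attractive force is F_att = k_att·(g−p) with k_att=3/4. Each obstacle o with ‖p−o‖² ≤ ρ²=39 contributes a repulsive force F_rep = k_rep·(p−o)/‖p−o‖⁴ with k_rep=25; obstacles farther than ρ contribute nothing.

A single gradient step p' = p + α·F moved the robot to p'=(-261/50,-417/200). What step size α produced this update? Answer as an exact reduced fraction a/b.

F_att = 3/4·(g−p) = 3/4·(20,-6) = (15.0000,-4.5000)
o1: d²=25 ≤ ρ²=39; F_rep = 25·(3,4)/25² = (0.1200,0.1600)
o2: d²=562 > ρ²=39 → inactive
o3: d²=202 > ρ²=39 → inactive
o4: d²=97 > ρ²=39 → inactive
F = F_att + ΣF_rep = (15.1200,-4.3400)
Δp = p'−p = (3.7800,-1.0850); α = Δx/Fx = (189/50) / (378/25) = 1/4
check: Δy/Fy = (-217/200) / (-217/50) = 1/4 ✓

α = 1/4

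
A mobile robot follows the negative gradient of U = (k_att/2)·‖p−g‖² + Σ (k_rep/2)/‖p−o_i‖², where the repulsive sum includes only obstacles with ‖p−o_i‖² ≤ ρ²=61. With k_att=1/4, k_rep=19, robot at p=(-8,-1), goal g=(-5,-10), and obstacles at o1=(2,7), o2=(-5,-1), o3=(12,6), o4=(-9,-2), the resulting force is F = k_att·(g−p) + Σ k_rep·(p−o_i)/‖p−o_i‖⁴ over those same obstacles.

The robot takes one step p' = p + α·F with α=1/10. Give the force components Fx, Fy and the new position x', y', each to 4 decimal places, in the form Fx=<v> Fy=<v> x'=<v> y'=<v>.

Fx=4.7963 Fy=2.5000 x'=-7.5204 y'=-0.7500

F_att = 1/4·(g−p) = 1/4·(3,-9) = (0.7500,-2.2500)
o1: d²=164 > ρ²=61 → inactive
o2: d²=9 ≤ ρ²=61; F_rep = 19·(-3,0)/9² = (-0.7037,0.0000)
o3: d²=449 > ρ²=61 → inactive
o4: d²=2 ≤ ρ²=61; F_rep = 19·(1,1)/2² = (4.7500,4.7500)
F = F_att + ΣF_rep = (4.7963,2.5000)
p' = p + 1/10·F = (-7.5204,-0.7500)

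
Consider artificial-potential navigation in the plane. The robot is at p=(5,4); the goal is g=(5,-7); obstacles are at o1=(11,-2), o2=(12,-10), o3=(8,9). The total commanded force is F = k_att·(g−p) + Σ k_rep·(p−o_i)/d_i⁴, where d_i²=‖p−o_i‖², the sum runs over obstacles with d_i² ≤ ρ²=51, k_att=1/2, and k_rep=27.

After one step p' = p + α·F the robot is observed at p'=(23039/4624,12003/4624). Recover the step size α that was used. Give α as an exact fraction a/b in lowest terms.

α = 1/4

F_att = 1/2·(g−p) = 1/2·(0,-11) = (0.0000,-5.5000)
o1: d²=72 > ρ²=51 → inactive
o2: d²=245 > ρ²=51 → inactive
o3: d²=34 ≤ ρ²=51; F_rep = 27·(-3,-5)/34² = (-0.0701,-0.1168)
F = F_att + ΣF_rep = (-0.0701,-5.6168)
Δp = p'−p = (-0.0175,-1.4042); α = Δx/Fx = (-81/4624) / (-81/1156) = 1/4
check: Δy/Fy = (-6493/4624) / (-6493/1156) = 1/4 ✓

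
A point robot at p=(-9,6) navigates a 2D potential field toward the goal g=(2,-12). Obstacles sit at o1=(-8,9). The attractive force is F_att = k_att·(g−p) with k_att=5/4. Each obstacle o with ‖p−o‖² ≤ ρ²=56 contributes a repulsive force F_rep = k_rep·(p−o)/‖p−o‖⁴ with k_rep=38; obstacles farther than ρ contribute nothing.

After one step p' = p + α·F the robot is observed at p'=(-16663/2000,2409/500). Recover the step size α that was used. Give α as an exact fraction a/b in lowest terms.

α = 1/20

F_att = 5/4·(g−p) = 5/4·(11,-18) = (13.7500,-22.5000)
o1: d²=10 ≤ ρ²=56; F_rep = 38·(-1,-3)/10² = (-0.3800,-1.1400)
F = F_att + ΣF_rep = (13.3700,-23.6400)
Δp = p'−p = (0.6685,-1.1820); α = Δx/Fx = (1337/2000) / (1337/100) = 1/20
check: Δy/Fy = (-591/500) / (-591/25) = 1/20 ✓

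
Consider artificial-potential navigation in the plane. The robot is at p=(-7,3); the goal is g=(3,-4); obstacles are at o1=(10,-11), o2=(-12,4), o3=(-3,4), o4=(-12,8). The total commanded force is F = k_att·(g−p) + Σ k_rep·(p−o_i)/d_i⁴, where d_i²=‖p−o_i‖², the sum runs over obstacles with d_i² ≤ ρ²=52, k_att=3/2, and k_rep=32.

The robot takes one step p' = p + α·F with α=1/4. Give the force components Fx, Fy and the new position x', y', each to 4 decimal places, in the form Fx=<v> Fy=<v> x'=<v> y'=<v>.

Fx=14.8578 Fy=-10.7221 x'=-3.2856 y'=0.3195

F_att = 3/2·(g−p) = 3/2·(10,-7) = (15.0000,-10.5000)
o1: d²=485 > ρ²=52 → inactive
o2: d²=26 ≤ ρ²=52; F_rep = 32·(5,-1)/26² = (0.2367,-0.0473)
o3: d²=17 ≤ ρ²=52; F_rep = 32·(-4,-1)/17² = (-0.4429,-0.1107)
o4: d²=50 ≤ ρ²=52; F_rep = 32·(5,-5)/50² = (0.0640,-0.0640)
F = F_att + ΣF_rep = (14.8578,-10.7221)
p' = p + 1/4·F = (-3.2856,0.3195)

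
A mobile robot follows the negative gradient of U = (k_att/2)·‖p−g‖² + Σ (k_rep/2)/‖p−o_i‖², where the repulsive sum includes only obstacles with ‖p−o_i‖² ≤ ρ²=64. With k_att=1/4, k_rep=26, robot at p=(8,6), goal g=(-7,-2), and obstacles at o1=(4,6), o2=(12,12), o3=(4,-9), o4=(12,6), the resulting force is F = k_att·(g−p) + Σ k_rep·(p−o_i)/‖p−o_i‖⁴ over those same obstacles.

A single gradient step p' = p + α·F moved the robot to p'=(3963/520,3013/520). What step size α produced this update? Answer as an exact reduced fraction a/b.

F_att = 1/4·(g−p) = 1/4·(-15,-8) = (-3.7500,-2.0000)
o1: d²=16 ≤ ρ²=64; F_rep = 26·(4,0)/16² = (0.4062,0.0000)
o2: d²=52 ≤ ρ²=64; F_rep = 26·(-4,-6)/52² = (-0.0385,-0.0577)
o3: d²=241 > ρ²=64 → inactive
o4: d²=16 ≤ ρ²=64; F_rep = 26·(-4,0)/16² = (-0.4062,0.0000)
F = F_att + ΣF_rep = (-3.7885,-2.0577)
Δp = p'−p = (-0.3788,-0.2058); α = Δx/Fx = (-197/520) / (-197/52) = 1/10
check: Δy/Fy = (-107/520) / (-107/52) = 1/10 ✓

α = 1/10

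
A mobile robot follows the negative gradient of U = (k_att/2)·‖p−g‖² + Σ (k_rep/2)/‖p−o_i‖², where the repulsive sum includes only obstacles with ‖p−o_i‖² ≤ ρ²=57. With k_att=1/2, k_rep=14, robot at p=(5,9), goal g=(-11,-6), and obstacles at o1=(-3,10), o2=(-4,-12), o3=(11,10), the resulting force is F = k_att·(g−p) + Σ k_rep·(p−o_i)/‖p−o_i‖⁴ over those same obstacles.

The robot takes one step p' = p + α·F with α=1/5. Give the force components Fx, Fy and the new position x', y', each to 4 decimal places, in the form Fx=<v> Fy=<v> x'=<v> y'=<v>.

F_att = 1/2·(g−p) = 1/2·(-16,-15) = (-8.0000,-7.5000)
o1: d²=65 > ρ²=57 → inactive
o2: d²=522 > ρ²=57 → inactive
o3: d²=37 ≤ ρ²=57; F_rep = 14·(-6,-1)/37² = (-0.0614,-0.0102)
F = F_att + ΣF_rep = (-8.0614,-7.5102)
p' = p + 1/5·F = (3.3877,7.4980)

Fx=-8.0614 Fy=-7.5102 x'=3.3877 y'=7.4980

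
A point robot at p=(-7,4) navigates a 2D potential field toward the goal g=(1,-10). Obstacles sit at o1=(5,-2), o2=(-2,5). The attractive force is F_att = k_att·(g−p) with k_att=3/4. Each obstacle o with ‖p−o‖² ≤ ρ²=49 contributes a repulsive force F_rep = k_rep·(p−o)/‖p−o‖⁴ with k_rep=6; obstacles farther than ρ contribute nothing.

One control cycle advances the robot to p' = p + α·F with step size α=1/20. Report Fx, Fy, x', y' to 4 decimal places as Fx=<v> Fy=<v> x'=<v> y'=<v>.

F_att = 3/4·(g−p) = 3/4·(8,-14) = (6.0000,-10.5000)
o1: d²=180 > ρ²=49 → inactive
o2: d²=26 ≤ ρ²=49; F_rep = 6·(-5,-1)/26² = (-0.0444,-0.0089)
F = F_att + ΣF_rep = (5.9556,-10.5089)
p' = p + 1/20·F = (-6.7022,3.4746)

Fx=5.9556 Fy=-10.5089 x'=-6.7022 y'=3.4746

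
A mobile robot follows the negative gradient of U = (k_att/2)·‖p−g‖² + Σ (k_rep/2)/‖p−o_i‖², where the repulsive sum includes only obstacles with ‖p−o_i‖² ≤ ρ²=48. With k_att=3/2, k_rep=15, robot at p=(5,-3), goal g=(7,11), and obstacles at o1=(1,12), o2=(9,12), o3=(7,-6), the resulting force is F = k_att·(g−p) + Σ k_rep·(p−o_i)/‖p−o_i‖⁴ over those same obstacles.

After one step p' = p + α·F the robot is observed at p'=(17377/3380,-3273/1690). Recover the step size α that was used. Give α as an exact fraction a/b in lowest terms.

α = 1/20

F_att = 3/2·(g−p) = 3/2·(2,14) = (3.0000,21.0000)
o1: d²=241 > ρ²=48 → inactive
o2: d²=241 > ρ²=48 → inactive
o3: d²=13 ≤ ρ²=48; F_rep = 15·(-2,3)/13² = (-0.1775,0.2663)
F = F_att + ΣF_rep = (2.8225,21.2663)
Δp = p'−p = (0.1411,1.0633); α = Δx/Fx = (477/3380) / (477/169) = 1/20
check: Δy/Fy = (1797/1690) / (3594/169) = 1/20 ✓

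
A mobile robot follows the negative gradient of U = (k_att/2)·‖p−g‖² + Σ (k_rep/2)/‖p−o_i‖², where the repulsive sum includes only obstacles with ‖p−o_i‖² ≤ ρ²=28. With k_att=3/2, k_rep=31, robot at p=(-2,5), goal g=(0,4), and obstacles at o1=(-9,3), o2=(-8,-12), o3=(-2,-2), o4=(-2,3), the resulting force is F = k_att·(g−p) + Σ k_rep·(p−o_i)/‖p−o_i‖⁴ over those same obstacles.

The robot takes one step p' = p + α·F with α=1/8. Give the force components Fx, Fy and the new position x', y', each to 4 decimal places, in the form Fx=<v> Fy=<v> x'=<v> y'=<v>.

F_att = 3/2·(g−p) = 3/2·(2,-1) = (3.0000,-1.5000)
o1: d²=53 > ρ²=28 → inactive
o2: d²=325 > ρ²=28 → inactive
o3: d²=49 > ρ²=28 → inactive
o4: d²=4 ≤ ρ²=28; F_rep = 31·(0,2)/4² = (0.0000,3.8750)
F = F_att + ΣF_rep = (3.0000,2.3750)
p' = p + 1/8·F = (-1.6250,5.2969)

Fx=3.0000 Fy=2.3750 x'=-1.6250 y'=5.2969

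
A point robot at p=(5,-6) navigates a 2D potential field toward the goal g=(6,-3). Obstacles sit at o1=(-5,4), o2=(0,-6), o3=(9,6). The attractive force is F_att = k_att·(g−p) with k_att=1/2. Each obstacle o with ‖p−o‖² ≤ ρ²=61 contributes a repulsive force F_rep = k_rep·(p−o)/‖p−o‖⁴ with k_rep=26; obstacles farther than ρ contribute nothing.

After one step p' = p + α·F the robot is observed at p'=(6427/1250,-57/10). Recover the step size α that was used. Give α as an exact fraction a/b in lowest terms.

F_att = 1/2·(g−p) = 1/2·(1,3) = (0.5000,1.5000)
o1: d²=200 > ρ²=61 → inactive
o2: d²=25 ≤ ρ²=61; F_rep = 26·(5,0)/25² = (0.2080,0.0000)
o3: d²=160 > ρ²=61 → inactive
F = F_att + ΣF_rep = (0.7080,1.5000)
Δp = p'−p = (0.1416,0.3000); α = Δx/Fx = (177/1250) / (177/250) = 1/5
check: Δy/Fy = (3/10) / (3/2) = 1/5 ✓

α = 1/5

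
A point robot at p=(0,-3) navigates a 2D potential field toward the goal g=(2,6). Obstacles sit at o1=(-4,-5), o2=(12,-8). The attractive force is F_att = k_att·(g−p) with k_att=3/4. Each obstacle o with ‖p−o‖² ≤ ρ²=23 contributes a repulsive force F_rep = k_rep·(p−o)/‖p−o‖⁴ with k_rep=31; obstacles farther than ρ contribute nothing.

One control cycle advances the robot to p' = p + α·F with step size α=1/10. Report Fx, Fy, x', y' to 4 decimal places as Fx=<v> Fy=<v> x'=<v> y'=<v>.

Fx=1.8100 Fy=6.9050 x'=0.1810 y'=-2.3095

F_att = 3/4·(g−p) = 3/4·(2,9) = (1.5000,6.7500)
o1: d²=20 ≤ ρ²=23; F_rep = 31·(4,2)/20² = (0.3100,0.1550)
o2: d²=169 > ρ²=23 → inactive
F = F_att + ΣF_rep = (1.8100,6.9050)
p' = p + 1/10·F = (0.1810,-2.3095)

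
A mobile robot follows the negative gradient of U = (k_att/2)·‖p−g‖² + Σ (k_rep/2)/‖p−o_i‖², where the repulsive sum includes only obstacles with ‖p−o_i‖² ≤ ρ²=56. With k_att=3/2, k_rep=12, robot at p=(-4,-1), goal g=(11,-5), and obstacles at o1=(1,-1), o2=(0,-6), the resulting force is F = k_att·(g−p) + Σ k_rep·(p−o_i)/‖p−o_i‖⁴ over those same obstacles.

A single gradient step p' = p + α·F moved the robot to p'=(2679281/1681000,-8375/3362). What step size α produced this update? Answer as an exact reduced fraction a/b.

α = 1/4

F_att = 3/2·(g−p) = 3/2·(15,-4) = (22.5000,-6.0000)
o1: d²=25 ≤ ρ²=56; F_rep = 12·(-5,0)/25² = (-0.0960,0.0000)
o2: d²=41 ≤ ρ²=56; F_rep = 12·(-4,5)/41² = (-0.0286,0.0357)
F = F_att + ΣF_rep = (22.3754,-5.9643)
Δp = p'−p = (5.5939,-1.4911); α = Δx/Fx = (9403281/1681000) / (9403281/420250) = 1/4
check: Δy/Fy = (-5013/3362) / (-10026/1681) = 1/4 ✓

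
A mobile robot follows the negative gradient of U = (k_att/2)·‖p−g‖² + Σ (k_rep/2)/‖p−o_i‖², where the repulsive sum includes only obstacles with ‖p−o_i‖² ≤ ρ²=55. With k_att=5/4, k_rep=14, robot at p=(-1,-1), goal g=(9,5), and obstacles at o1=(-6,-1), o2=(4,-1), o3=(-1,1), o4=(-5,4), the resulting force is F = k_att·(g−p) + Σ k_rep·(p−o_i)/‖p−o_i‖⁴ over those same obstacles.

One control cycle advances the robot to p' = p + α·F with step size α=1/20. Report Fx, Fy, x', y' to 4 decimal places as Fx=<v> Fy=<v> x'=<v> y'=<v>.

F_att = 5/4·(g−p) = 5/4·(10,6) = (12.5000,7.5000)
o1: d²=25 ≤ ρ²=55; F_rep = 14·(5,0)/25² = (0.1120,0.0000)
o2: d²=25 ≤ ρ²=55; F_rep = 14·(-5,0)/25² = (-0.1120,0.0000)
o3: d²=4 ≤ ρ²=55; F_rep = 14·(0,-2)/4² = (0.0000,-1.7500)
o4: d²=41 ≤ ρ²=55; F_rep = 14·(4,-5)/41² = (0.0333,-0.0416)
F = F_att + ΣF_rep = (12.5333,5.7084)
p' = p + 1/20·F = (-0.3733,-0.7146)

Fx=12.5333 Fy=5.7084 x'=-0.3733 y'=-0.7146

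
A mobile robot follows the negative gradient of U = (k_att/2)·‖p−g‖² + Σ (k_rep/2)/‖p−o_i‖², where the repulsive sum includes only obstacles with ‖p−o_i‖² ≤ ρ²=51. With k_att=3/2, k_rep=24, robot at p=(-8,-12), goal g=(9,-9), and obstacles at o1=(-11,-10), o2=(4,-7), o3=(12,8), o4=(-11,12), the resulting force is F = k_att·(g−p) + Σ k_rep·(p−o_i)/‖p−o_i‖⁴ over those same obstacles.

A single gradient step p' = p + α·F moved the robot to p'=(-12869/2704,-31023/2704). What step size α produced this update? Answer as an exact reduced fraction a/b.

F_att = 3/2·(g−p) = 3/2·(17,3) = (25.5000,4.5000)
o1: d²=13 ≤ ρ²=51; F_rep = 24·(3,-2)/13² = (0.4260,-0.2840)
o2: d²=169 > ρ²=51 → inactive
o3: d²=800 > ρ²=51 → inactive
o4: d²=585 > ρ²=51 → inactive
F = F_att + ΣF_rep = (25.9260,4.2160)
Δp = p'−p = (3.2408,0.5270); α = Δx/Fx = (8763/2704) / (8763/338) = 1/8
check: Δy/Fy = (1425/2704) / (1425/338) = 1/8 ✓

α = 1/8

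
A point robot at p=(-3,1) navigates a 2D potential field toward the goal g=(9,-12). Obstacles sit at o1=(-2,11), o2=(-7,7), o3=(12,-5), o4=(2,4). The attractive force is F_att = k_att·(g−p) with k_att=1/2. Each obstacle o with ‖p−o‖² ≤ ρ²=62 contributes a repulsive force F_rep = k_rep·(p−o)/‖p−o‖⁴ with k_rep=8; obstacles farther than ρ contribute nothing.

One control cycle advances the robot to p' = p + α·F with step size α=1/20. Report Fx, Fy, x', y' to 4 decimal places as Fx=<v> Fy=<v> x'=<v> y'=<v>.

Fx=5.9772 Fy=-6.5385 x'=-2.7011 y'=0.6731

F_att = 1/2·(g−p) = 1/2·(12,-13) = (6.0000,-6.5000)
o1: d²=101 > ρ²=62 → inactive
o2: d²=52 ≤ ρ²=62; F_rep = 8·(4,-6)/52² = (0.0118,-0.0178)
o3: d²=261 > ρ²=62 → inactive
o4: d²=34 ≤ ρ²=62; F_rep = 8·(-5,-3)/34² = (-0.0346,-0.0208)
F = F_att + ΣF_rep = (5.9772,-6.5385)
p' = p + 1/20·F = (-2.7011,0.6731)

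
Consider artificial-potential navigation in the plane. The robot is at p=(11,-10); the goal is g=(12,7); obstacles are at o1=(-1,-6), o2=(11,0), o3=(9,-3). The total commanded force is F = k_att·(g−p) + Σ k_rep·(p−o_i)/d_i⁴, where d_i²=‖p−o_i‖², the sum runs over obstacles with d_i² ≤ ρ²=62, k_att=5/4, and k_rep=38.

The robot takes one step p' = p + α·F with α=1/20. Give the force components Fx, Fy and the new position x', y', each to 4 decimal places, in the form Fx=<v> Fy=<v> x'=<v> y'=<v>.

Fx=1.2771 Fy=21.1553 x'=11.0639 y'=-8.9422

F_att = 5/4·(g−p) = 5/4·(1,17) = (1.2500,21.2500)
o1: d²=160 > ρ²=62 → inactive
o2: d²=100 > ρ²=62 → inactive
o3: d²=53 ≤ ρ²=62; F_rep = 38·(2,-7)/53² = (0.0271,-0.0947)
F = F_att + ΣF_rep = (1.2771,21.1553)
p' = p + 1/20·F = (11.0639,-8.9422)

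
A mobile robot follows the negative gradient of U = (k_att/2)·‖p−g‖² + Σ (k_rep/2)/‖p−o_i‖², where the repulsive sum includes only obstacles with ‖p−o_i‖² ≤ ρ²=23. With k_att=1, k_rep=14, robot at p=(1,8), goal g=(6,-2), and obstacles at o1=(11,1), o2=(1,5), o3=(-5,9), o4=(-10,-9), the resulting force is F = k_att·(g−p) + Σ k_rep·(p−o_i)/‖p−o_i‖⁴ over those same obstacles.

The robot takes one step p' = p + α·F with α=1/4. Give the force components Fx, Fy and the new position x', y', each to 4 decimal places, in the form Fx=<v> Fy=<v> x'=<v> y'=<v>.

F_att = 1·(g−p) = 1·(5,-10) = (5.0000,-10.0000)
o1: d²=149 > ρ²=23 → inactive
o2: d²=9 ≤ ρ²=23; F_rep = 14·(0,3)/9² = (0.0000,0.5185)
o3: d²=37 > ρ²=23 → inactive
o4: d²=410 > ρ²=23 → inactive
F = F_att + ΣF_rep = (5.0000,-9.4815)
p' = p + 1/4·F = (2.2500,5.6296)

Fx=5.0000 Fy=-9.4815 x'=2.2500 y'=5.6296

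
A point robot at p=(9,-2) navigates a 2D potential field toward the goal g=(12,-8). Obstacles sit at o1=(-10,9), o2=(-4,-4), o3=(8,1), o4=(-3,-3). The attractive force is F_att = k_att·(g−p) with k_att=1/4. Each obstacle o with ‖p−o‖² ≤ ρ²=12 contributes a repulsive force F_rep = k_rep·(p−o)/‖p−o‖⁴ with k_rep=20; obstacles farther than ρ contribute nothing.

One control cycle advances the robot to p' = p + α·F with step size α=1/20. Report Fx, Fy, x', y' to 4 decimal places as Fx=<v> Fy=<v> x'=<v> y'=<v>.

Fx=0.9500 Fy=-2.1000 x'=9.0475 y'=-2.1050

F_att = 1/4·(g−p) = 1/4·(3,-6) = (0.7500,-1.5000)
o1: d²=482 > ρ²=12 → inactive
o2: d²=173 > ρ²=12 → inactive
o3: d²=10 ≤ ρ²=12; F_rep = 20·(1,-3)/10² = (0.2000,-0.6000)
o4: d²=145 > ρ²=12 → inactive
F = F_att + ΣF_rep = (0.9500,-2.1000)
p' = p + 1/20·F = (9.0475,-2.1050)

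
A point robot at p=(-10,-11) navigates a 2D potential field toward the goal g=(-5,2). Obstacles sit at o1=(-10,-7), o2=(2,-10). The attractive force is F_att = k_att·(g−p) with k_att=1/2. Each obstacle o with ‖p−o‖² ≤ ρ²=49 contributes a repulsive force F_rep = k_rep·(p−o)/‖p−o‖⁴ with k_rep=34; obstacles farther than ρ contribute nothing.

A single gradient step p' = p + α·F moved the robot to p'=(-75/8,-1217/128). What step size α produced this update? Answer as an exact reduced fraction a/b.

α = 1/4

F_att = 1/2·(g−p) = 1/2·(5,13) = (2.5000,6.5000)
o1: d²=16 ≤ ρ²=49; F_rep = 34·(0,-4)/16² = (0.0000,-0.5312)
o2: d²=145 > ρ²=49 → inactive
F = F_att + ΣF_rep = (2.5000,5.9688)
Δp = p'−p = (0.6250,1.4922); α = Δx/Fx = (5/8) / (5/2) = 1/4
check: Δy/Fy = (191/128) / (191/32) = 1/4 ✓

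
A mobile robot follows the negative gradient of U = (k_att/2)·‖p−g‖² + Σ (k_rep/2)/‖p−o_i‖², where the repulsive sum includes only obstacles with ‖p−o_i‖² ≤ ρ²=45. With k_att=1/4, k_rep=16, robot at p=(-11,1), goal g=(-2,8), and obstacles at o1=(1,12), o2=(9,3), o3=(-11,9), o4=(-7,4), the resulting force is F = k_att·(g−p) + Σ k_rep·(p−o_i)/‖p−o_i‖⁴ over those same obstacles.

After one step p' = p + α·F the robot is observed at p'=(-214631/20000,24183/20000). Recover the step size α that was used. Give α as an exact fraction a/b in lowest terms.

α = 1/8

F_att = 1/4·(g−p) = 1/4·(9,7) = (2.2500,1.7500)
o1: d²=265 > ρ²=45 → inactive
o2: d²=404 > ρ²=45 → inactive
o3: d²=64 > ρ²=45 → inactive
o4: d²=25 ≤ ρ²=45; F_rep = 16·(-4,-3)/25² = (-0.1024,-0.0768)
F = F_att + ΣF_rep = (2.1476,1.6732)
Δp = p'−p = (0.2685,0.2092); α = Δx/Fx = (5369/20000) / (5369/2500) = 1/8
check: Δy/Fy = (4183/20000) / (4183/2500) = 1/8 ✓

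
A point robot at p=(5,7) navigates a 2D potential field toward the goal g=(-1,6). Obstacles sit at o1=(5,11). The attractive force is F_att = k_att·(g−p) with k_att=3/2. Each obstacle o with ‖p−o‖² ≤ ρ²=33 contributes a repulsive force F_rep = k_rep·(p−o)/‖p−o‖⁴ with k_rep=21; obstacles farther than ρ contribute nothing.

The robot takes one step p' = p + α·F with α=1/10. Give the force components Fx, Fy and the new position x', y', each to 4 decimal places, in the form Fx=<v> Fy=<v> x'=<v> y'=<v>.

Fx=-9.0000 Fy=-1.8281 x'=4.1000 y'=6.8172

F_att = 3/2·(g−p) = 3/2·(-6,-1) = (-9.0000,-1.5000)
o1: d²=16 ≤ ρ²=33; F_rep = 21·(0,-4)/16² = (0.0000,-0.3281)
F = F_att + ΣF_rep = (-9.0000,-1.8281)
p' = p + 1/10·F = (4.1000,6.8172)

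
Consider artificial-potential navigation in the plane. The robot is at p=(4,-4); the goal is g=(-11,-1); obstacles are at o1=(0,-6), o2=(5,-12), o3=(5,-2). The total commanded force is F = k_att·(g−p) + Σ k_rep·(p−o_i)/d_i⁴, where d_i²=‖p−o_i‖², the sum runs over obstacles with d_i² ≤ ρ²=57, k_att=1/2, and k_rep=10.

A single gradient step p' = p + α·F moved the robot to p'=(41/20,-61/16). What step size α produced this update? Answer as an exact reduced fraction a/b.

α = 1/4

F_att = 1/2·(g−p) = 1/2·(-15,3) = (-7.5000,1.5000)
o1: d²=20 ≤ ρ²=57; F_rep = 10·(4,2)/20² = (0.1000,0.0500)
o2: d²=65 > ρ²=57 → inactive
o3: d²=5 ≤ ρ²=57; F_rep = 10·(-1,-2)/5² = (-0.4000,-0.8000)
F = F_att + ΣF_rep = (-7.8000,0.7500)
Δp = p'−p = (-1.9500,0.1875); α = Δx/Fx = (-39/20) / (-39/5) = 1/4
check: Δy/Fy = (3/16) / (3/4) = 1/4 ✓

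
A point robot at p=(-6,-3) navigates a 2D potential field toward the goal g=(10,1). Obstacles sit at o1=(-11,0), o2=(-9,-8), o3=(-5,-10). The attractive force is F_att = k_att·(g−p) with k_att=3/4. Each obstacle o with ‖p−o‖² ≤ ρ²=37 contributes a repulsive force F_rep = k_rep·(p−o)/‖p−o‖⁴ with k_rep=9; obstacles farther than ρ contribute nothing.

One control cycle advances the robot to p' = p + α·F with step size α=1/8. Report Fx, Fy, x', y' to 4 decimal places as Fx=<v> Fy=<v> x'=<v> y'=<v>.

Fx=12.0623 Fy=3.0156 x'=-4.4922 y'=-2.6231

F_att = 3/4·(g−p) = 3/4·(16,4) = (12.0000,3.0000)
o1: d²=34 ≤ ρ²=37; F_rep = 9·(5,-3)/34² = (0.0389,-0.0234)
o2: d²=34 ≤ ρ²=37; F_rep = 9·(3,5)/34² = (0.0234,0.0389)
o3: d²=50 > ρ²=37 → inactive
F = F_att + ΣF_rep = (12.0623,3.0156)
p' = p + 1/8·F = (-4.4922,-2.6231)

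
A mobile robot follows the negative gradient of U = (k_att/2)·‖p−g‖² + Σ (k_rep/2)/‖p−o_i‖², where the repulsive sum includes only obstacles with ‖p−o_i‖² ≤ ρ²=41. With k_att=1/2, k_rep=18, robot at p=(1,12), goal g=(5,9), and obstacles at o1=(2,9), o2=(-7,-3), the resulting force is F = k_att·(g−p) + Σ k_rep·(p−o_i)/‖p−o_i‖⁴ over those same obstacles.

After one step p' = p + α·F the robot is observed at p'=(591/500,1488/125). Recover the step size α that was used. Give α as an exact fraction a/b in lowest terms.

F_att = 1/2·(g−p) = 1/2·(4,-3) = (2.0000,-1.5000)
o1: d²=10 ≤ ρ²=41; F_rep = 18·(-1,3)/10² = (-0.1800,0.5400)
o2: d²=289 > ρ²=41 → inactive
F = F_att + ΣF_rep = (1.8200,-0.9600)
Δp = p'−p = (0.1820,-0.0960); α = Δx/Fx = (91/500) / (91/50) = 1/10
check: Δy/Fy = (-12/125) / (-24/25) = 1/10 ✓

α = 1/10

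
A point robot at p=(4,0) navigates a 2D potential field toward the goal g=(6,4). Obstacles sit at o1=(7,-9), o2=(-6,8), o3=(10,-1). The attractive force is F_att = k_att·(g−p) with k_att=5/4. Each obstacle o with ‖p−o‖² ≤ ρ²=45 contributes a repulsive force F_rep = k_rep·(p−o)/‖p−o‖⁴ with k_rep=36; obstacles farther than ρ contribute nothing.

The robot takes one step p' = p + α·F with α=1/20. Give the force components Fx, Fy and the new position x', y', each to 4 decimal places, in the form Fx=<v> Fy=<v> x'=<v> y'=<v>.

Fx=2.3422 Fy=5.0263 x'=4.1171 y'=0.2513

F_att = 5/4·(g−p) = 5/4·(2,4) = (2.5000,5.0000)
o1: d²=90 > ρ²=45 → inactive
o2: d²=164 > ρ²=45 → inactive
o3: d²=37 ≤ ρ²=45; F_rep = 36·(-6,1)/37² = (-0.1578,0.0263)
F = F_att + ΣF_rep = (2.3422,5.0263)
p' = p + 1/20·F = (4.1171,0.2513)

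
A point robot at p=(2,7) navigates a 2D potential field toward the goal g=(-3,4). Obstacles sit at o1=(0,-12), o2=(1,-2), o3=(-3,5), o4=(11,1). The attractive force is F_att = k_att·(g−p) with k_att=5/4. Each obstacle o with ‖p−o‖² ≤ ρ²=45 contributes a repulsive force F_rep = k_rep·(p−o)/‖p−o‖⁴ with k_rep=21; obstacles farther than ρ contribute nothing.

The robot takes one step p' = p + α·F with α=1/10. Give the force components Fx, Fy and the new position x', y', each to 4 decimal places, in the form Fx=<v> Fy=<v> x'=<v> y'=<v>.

Fx=-6.1251 Fy=-3.7001 x'=1.3875 y'=6.6300

F_att = 5/4·(g−p) = 5/4·(-5,-3) = (-6.2500,-3.7500)
o1: d²=365 > ρ²=45 → inactive
o2: d²=82 > ρ²=45 → inactive
o3: d²=29 ≤ ρ²=45; F_rep = 21·(5,2)/29² = (0.1249,0.0499)
o4: d²=117 > ρ²=45 → inactive
F = F_att + ΣF_rep = (-6.1251,-3.7001)
p' = p + 1/10·F = (1.3875,6.6300)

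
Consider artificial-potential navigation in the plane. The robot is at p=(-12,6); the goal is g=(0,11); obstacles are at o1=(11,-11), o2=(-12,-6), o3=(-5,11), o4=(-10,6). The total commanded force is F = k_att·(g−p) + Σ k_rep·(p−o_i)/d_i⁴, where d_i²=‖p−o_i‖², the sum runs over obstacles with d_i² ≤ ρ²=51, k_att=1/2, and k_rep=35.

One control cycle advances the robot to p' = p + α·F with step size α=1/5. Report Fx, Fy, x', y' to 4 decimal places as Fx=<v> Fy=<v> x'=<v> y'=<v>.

F_att = 1/2·(g−p) = 1/2·(12,5) = (6.0000,2.5000)
o1: d²=818 > ρ²=51 → inactive
o2: d²=144 > ρ²=51 → inactive
o3: d²=74 > ρ²=51 → inactive
o4: d²=4 ≤ ρ²=51; F_rep = 35·(-2,0)/4² = (-4.3750,0.0000)
F = F_att + ΣF_rep = (1.6250,2.5000)
p' = p + 1/5·F = (-11.6750,6.5000)

Fx=1.6250 Fy=2.5000 x'=-11.6750 y'=6.5000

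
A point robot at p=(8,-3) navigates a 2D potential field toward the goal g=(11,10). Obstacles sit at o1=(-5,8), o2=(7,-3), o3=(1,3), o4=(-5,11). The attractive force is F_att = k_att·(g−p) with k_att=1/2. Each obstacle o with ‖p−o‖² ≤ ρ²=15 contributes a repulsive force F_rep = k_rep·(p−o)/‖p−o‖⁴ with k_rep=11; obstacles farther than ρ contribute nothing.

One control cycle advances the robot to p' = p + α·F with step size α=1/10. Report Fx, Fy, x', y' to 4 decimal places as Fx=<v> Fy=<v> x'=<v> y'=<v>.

F_att = 1/2·(g−p) = 1/2·(3,13) = (1.5000,6.5000)
o1: d²=290 > ρ²=15 → inactive
o2: d²=1 ≤ ρ²=15; F_rep = 11·(1,0)/1² = (11.0000,0.0000)
o3: d²=85 > ρ²=15 → inactive
o4: d²=365 > ρ²=15 → inactive
F = F_att + ΣF_rep = (12.5000,6.5000)
p' = p + 1/10·F = (9.2500,-2.3500)

Fx=12.5000 Fy=6.5000 x'=9.2500 y'=-2.3500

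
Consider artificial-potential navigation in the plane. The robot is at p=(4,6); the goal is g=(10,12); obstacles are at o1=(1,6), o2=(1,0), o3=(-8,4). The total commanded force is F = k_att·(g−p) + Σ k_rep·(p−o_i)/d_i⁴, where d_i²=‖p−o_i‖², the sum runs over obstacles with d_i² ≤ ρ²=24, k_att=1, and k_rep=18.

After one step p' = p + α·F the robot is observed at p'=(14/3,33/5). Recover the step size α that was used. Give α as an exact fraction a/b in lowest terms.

F_att = 1·(g−p) = 1·(6,6) = (6.0000,6.0000)
o1: d²=9 ≤ ρ²=24; F_rep = 18·(3,0)/9² = (0.6667,0.0000)
o2: d²=45 > ρ²=24 → inactive
o3: d²=148 > ρ²=24 → inactive
F = F_att + ΣF_rep = (6.6667,6.0000)
Δp = p'−p = (0.6667,0.6000); α = Δx/Fx = (2/3) / (20/3) = 1/10
check: Δy/Fy = (3/5) / (6) = 1/10 ✓

α = 1/10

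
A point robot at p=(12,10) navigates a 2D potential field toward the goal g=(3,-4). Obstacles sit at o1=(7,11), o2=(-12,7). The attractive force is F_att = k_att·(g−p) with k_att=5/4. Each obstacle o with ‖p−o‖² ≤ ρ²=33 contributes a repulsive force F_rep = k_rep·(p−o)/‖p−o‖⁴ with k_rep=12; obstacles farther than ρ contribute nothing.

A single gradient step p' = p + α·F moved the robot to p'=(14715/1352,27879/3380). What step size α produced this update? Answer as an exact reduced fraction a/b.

F_att = 5/4·(g−p) = 5/4·(-9,-14) = (-11.2500,-17.5000)
o1: d²=26 ≤ ρ²=33; F_rep = 12·(5,-1)/26² = (0.0888,-0.0178)
o2: d²=585 > ρ²=33 → inactive
F = F_att + ΣF_rep = (-11.1612,-17.5178)
Δp = p'−p = (-1.1161,-1.7518); α = Δx/Fx = (-1509/1352) / (-7545/676) = 1/10
check: Δy/Fy = (-5921/3380) / (-5921/338) = 1/10 ✓

α = 1/10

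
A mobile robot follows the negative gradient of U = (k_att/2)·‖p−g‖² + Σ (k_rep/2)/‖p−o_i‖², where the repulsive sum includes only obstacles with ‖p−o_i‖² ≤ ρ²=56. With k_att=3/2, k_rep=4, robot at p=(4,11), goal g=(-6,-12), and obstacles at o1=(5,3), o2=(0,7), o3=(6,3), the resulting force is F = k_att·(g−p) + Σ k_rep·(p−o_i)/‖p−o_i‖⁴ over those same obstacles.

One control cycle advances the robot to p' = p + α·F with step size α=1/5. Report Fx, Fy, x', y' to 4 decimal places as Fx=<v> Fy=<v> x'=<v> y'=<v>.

F_att = 3/2·(g−p) = 3/2·(-10,-23) = (-15.0000,-34.5000)
o1: d²=65 > ρ²=56 → inactive
o2: d²=32 ≤ ρ²=56; F_rep = 4·(4,4)/32² = (0.0156,0.0156)
o3: d²=68 > ρ²=56 → inactive
F = F_att + ΣF_rep = (-14.9844,-34.4844)
p' = p + 1/5·F = (1.0031,4.1031)

Fx=-14.9844 Fy=-34.4844 x'=1.0031 y'=4.1031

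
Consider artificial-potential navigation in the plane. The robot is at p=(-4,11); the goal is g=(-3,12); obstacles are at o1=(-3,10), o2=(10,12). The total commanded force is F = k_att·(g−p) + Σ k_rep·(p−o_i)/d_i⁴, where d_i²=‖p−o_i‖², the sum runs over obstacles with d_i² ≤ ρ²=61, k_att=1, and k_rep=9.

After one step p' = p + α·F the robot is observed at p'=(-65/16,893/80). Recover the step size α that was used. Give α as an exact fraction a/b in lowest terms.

α = 1/20

F_att = 1·(g−p) = 1·(1,1) = (1.0000,1.0000)
o1: d²=2 ≤ ρ²=61; F_rep = 9·(-1,1)/2² = (-2.2500,2.2500)
o2: d²=197 > ρ²=61 → inactive
F = F_att + ΣF_rep = (-1.2500,3.2500)
Δp = p'−p = (-0.0625,0.1625); α = Δx/Fx = (-1/16) / (-5/4) = 1/20
check: Δy/Fy = (13/80) / (13/4) = 1/20 ✓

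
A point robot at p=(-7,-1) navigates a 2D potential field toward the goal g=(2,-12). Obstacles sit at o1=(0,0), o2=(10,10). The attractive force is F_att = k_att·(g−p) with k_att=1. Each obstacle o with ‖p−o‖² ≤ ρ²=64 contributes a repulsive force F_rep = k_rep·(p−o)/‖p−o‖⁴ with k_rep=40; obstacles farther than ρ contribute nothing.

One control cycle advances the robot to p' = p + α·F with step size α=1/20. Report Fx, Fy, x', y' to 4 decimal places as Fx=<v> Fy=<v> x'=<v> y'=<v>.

Fx=8.8880 Fy=-11.0160 x'=-6.5556 y'=-1.5508

F_att = 1·(g−p) = 1·(9,-11) = (9.0000,-11.0000)
o1: d²=50 ≤ ρ²=64; F_rep = 40·(-7,-1)/50² = (-0.1120,-0.0160)
o2: d²=410 > ρ²=64 → inactive
F = F_att + ΣF_rep = (8.8880,-11.0160)
p' = p + 1/20·F = (-6.5556,-1.5508)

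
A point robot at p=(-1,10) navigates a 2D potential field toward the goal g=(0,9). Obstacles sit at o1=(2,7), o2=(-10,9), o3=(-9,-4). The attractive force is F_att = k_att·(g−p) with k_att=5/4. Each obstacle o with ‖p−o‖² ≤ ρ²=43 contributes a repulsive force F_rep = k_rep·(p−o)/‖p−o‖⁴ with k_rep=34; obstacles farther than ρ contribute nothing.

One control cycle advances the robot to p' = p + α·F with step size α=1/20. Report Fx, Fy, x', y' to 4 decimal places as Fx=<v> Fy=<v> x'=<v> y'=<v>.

F_att = 5/4·(g−p) = 5/4·(1,-1) = (1.2500,-1.2500)
o1: d²=18 ≤ ρ²=43; F_rep = 34·(-3,3)/18² = (-0.3148,0.3148)
o2: d²=82 > ρ²=43 → inactive
o3: d²=260 > ρ²=43 → inactive
F = F_att + ΣF_rep = (0.9352,-0.9352)
p' = p + 1/20·F = (-0.9532,9.9532)

Fx=0.9352 Fy=-0.9352 x'=-0.9532 y'=9.9532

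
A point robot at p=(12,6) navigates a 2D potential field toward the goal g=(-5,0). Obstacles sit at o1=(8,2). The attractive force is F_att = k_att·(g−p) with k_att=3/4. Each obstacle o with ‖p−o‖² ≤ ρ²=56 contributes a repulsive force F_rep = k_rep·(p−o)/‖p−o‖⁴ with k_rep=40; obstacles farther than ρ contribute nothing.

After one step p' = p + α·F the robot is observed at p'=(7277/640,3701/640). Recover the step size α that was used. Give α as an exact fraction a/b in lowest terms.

α = 1/20

F_att = 3/4·(g−p) = 3/4·(-17,-6) = (-12.7500,-4.5000)
o1: d²=32 ≤ ρ²=56; F_rep = 40·(4,4)/32² = (0.1562,0.1562)
F = F_att + ΣF_rep = (-12.5938,-4.3438)
Δp = p'−p = (-0.6297,-0.2172); α = Δx/Fx = (-403/640) / (-403/32) = 1/20
check: Δy/Fy = (-139/640) / (-139/32) = 1/20 ✓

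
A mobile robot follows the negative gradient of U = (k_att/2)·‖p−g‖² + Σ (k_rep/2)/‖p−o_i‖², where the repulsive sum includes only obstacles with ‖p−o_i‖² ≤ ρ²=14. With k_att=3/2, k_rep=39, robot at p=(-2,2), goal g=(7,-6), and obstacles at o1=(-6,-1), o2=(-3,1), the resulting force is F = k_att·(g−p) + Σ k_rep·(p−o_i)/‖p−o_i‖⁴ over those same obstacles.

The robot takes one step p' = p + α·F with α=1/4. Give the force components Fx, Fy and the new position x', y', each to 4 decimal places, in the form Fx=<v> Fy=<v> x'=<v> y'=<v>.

F_att = 3/2·(g−p) = 3/2·(9,-8) = (13.5000,-12.0000)
o1: d²=25 > ρ²=14 → inactive
o2: d²=2 ≤ ρ²=14; F_rep = 39·(1,1)/2² = (9.7500,9.7500)
F = F_att + ΣF_rep = (23.2500,-2.2500)
p' = p + 1/4·F = (3.8125,1.4375)

Fx=23.2500 Fy=-2.2500 x'=3.8125 y'=1.4375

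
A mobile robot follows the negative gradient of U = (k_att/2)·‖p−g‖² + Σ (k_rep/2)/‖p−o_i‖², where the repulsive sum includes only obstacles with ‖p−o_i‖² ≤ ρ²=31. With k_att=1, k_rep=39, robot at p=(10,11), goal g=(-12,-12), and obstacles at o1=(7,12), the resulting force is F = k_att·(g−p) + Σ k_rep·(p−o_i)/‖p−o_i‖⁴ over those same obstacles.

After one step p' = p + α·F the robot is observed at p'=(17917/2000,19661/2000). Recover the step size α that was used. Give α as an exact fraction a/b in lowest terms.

α = 1/20

F_att = 1·(g−p) = 1·(-22,-23) = (-22.0000,-23.0000)
o1: d²=10 ≤ ρ²=31; F_rep = 39·(3,-1)/10² = (1.1700,-0.3900)
F = F_att + ΣF_rep = (-20.8300,-23.3900)
Δp = p'−p = (-1.0415,-1.1695); α = Δx/Fx = (-2083/2000) / (-2083/100) = 1/20
check: Δy/Fy = (-2339/2000) / (-2339/100) = 1/20 ✓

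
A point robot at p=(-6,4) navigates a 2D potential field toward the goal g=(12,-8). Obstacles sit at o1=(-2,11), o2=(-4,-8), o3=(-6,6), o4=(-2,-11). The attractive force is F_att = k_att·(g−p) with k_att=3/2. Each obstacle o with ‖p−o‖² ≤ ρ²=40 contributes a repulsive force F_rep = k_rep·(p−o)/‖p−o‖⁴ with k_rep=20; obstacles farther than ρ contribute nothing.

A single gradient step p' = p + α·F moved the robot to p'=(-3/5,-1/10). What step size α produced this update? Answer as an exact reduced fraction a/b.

α = 1/5

F_att = 3/2·(g−p) = 3/2·(18,-12) = (27.0000,-18.0000)
o1: d²=65 > ρ²=40 → inactive
o2: d²=148 > ρ²=40 → inactive
o3: d²=4 ≤ ρ²=40; F_rep = 20·(0,-2)/4² = (0.0000,-2.5000)
o4: d²=241 > ρ²=40 → inactive
F = F_att + ΣF_rep = (27.0000,-20.5000)
Δp = p'−p = (5.4000,-4.1000); α = Δx/Fx = (27/5) / (27) = 1/5
check: Δy/Fy = (-41/10) / (-41/2) = 1/5 ✓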